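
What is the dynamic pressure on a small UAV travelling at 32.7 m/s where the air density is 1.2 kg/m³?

q = 642 Pa

q = ½ρv² = ½ × 1.2 × 32.7² = 642 Pa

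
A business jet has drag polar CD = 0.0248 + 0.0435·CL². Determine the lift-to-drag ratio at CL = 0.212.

L/D = 7.92

CD = 0.0248 + 0.0435 × 0.212² = 0.02676
L/D = CL/CD = 0.212 / 0.02676 = 7.92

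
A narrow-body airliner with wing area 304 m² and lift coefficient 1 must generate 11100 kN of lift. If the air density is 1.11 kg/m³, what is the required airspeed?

v = 256 m/s

L = ½ρv²S·CL ⇒ v = √(2L/(ρ·S·CL))
v = √(2 × 1.11×10^7 / (1.11 × 304 × 1)) = √65790 = 256 m/s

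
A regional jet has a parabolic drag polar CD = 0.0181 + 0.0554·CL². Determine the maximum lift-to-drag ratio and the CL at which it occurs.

(L/D)max = 15.8, at CL = 0.572

For CD = CD0 + K·CL², (L/D)max occurs at CL* = √(CD0/K) and equals 1/(2√(K·CD0)).
(L/D)max = 1/(2√(0.0554 × 0.0181)) = 1/(2 × 0.03167) = 15.8
CL* = √(0.0181/0.0554) = 0.572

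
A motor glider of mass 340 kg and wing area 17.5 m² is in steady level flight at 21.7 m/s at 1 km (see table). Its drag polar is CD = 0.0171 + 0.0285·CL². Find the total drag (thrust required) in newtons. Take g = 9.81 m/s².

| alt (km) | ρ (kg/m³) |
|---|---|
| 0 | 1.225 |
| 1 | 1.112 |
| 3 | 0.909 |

D = 148 N

At 1 km, from the table: ρ = 1.112 kg/m³.
In steady level flight, lift balances weight: W = mg = 340 × 9.81 = 3335.4 N.
Dynamic pressure q = 0.5 × 1.112 × 21.7² = 261.8 Pa.
CL = W/(q·S) = 3335.4 / (261.8 × 17.5) = 0.728.
CD = 0.0171 + 0.0285 × 0.728² = 0.0322.
D = q·S·CD = 261.8 × 17.5 × 0.0322 = 147.5 N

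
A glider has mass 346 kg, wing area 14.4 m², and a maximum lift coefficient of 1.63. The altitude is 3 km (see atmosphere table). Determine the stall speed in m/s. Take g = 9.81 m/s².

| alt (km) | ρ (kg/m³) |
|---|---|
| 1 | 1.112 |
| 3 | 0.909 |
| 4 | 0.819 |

At 3 km, from the table: ρ = 0.909 kg/m³.
Stall occurs when L = W at CL,max. W = mg = 346 × 9.81 = 3394 N.
V_stall = √(2W/(ρ·S·CL,max)) = √(2 × 3394 / (0.909 × 14.4 × 1.63))
V_stall = √318.2 = 17.8 m/s

V_stall = 17.8 m/s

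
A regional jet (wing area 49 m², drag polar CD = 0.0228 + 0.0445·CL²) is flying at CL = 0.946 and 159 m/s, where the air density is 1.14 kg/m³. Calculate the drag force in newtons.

CD = 0.0228 + 0.0445 × 0.946² = 0.06262
D = ½ρv²S·CD = ½ × 1.14 × 159² × 49 × 0.06262 = 44200 N

D = 44200 N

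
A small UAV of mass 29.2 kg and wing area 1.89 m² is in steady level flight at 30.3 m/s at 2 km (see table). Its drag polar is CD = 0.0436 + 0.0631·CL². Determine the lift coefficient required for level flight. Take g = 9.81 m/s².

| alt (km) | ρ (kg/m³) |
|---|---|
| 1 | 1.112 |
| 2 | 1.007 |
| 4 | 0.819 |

At 2 km, from the table: ρ = 1.007 kg/m³.
Weight W = mg = 29.2 × 9.81 = 286.45 N; in level flight L = W.
Dynamic pressure q = 0.5 × 1.007 × 30.3² = 462.3 Pa.
CL = W/(q·S) = 286.45 / (462.3 × 1.89) = 0.3279.

CL = 0.328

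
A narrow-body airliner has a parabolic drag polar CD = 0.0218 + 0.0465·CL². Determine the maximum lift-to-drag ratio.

(L/D)max = 15.7

For CD = CD0 + K·CL², (L/D)max occurs at CL* = √(CD0/K) and equals 1/(2√(K·CD0)).
(L/D)max = 1/(2√(0.0465 × 0.0218)) = 1/(2 × 0.03184) = 15.7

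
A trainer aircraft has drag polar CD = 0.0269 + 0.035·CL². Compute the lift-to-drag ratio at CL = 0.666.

CD = 0.0269 + 0.035 × 0.666² = 0.04242
L/D = CL/CD = 0.666 / 0.04242 = 15.7

L/D = 15.7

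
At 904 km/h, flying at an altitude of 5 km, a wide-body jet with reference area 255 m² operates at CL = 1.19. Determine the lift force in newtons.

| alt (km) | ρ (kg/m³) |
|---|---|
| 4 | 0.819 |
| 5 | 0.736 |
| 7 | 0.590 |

At 5 km, from the table: ρ = 0.736 kg/m³.
Convert speed: v = 904 km/h ÷ 3.6 = 251.1 m/s.
L = ½ρv²S·CL = ½ × 0.736 × 251.1² × 255 × 1.19 = 7.04×10^6 N ≈ 7040 kN

L = 7.04×10^6 N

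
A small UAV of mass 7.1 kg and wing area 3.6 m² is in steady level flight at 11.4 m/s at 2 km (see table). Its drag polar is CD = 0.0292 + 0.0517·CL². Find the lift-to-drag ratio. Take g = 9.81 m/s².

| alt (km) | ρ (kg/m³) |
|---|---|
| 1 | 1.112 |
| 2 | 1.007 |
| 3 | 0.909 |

L/D = 8.77

At 2 km, from the table: ρ = 1.007 kg/m³.
In steady level flight, lift balances weight: W = mg = 7.1 × 9.81 = 69.651 N.
Dynamic pressure q = 0.5 × 1.007 × 11.4² = 65.43 Pa.
CL = W/(q·S) = 69.651 / (65.43 × 3.6) = 0.2957.
CD = 0.0292 + 0.0517 × 0.2957² = 0.03372.
L/D = CL/CD = 0.2957 / 0.03372 = 8.77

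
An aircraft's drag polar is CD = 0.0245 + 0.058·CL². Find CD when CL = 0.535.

CD = 0.0411

CD = 0.0245 + 0.058 × 0.535² = 0.0245 + 0.0166 = 0.0411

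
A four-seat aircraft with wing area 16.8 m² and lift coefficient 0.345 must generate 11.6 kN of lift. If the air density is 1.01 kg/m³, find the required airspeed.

v = 63 m/s

L = ½ρv²S·CL ⇒ v = √(2L/(ρ·S·CL))
v = √(2 × 11600 / (1.01 × 16.8 × 0.345)) = √3963 = 63 m/s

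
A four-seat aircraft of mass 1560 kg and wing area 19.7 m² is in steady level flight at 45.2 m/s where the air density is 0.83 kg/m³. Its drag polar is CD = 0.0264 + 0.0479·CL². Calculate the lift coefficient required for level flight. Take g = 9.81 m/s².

Level flight ⇒ L = W = m·g = 1560 × 9.81 = 15304 N.
q = ½ρv² = ½ × 0.83 × 45.2² = 847.9 Pa.
CL = W/(q·S) = 15304 / (847.9 × 19.7) = 0.9162.

CL = 0.916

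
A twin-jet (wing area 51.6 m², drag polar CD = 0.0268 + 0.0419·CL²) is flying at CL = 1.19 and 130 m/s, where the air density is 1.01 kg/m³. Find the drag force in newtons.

D = 37900 N

CD = 0.0268 + 0.0419 × 1.19² = 0.08613
D = ½ρv²S·CD = ½ × 1.01 × 130² × 51.6 × 0.08613 = 37900 N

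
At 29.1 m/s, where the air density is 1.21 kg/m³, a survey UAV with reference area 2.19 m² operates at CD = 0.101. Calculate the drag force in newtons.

D = ½ρv²S·CD = ½ × 1.21 × 29.1² × 2.19 × 0.101 = 113 N

D = 113 N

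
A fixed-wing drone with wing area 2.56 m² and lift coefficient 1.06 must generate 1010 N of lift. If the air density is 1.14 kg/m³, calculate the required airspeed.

v = 25.6 m/s

L = ½ρv²S·CL ⇒ v = √(2L/(ρ·S·CL))
v = √(2 × 1010 / (1.14 × 2.56 × 1.06)) = √653 = 25.6 m/s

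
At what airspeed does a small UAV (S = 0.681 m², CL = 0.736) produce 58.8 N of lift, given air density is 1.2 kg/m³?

L = ½ρv²S·CL ⇒ v = √(2L/(ρ·S·CL))
v = √(2 × 58.8 / (1.2 × 0.681 × 0.736)) = √195.5 = 14 m/s

v = 14 m/s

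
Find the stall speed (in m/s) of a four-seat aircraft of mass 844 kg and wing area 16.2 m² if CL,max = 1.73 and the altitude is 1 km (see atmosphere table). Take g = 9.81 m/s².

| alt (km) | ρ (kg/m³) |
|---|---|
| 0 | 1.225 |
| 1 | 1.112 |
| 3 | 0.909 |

At 1 km, from the table: ρ = 1.112 kg/m³.
At stall, lift equals weight: L = W = m·g = 844 × 9.81 = 8280 N.
V_stall = √(2W/(ρ·S·CL,max)) = √(2 × 8280 / (1.112 × 16.2 × 1.73))
V_stall = √531.3 = 23.1 m/s

V_stall = 23.1 m/s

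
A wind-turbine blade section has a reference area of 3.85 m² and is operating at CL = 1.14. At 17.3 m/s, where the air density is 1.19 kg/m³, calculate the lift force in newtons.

Dynamic pressure q = ½ρv² = ½ × 1.19 × 17.3² = 178.1 Pa.
L = q·S·CL = 178.1 × 3.85 × 1.14 = 782 N

L = 782 N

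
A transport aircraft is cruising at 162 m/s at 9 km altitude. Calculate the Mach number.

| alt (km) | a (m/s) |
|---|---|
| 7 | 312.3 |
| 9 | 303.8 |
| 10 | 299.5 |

M = 0.533

At 9 km, from the table: a = 303.8 m/s.
M = v/a = 162 / 303.8 = 0.533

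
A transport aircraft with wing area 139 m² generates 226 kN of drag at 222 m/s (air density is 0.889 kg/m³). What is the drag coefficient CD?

CD = 0.0742

From D = ½ρv²S·CD, rearranging gives CD = 2D/(ρv²S).
CD = 2 × 2.26×10^5 / (0.889 × 222² × 139) = 0.0742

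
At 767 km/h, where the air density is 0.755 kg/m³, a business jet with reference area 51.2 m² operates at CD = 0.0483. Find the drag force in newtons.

Convert speed: v = 767 km/h ÷ 3.6 = 213.1 m/s.
D = ½ρv²S·CD = ½ × 0.755 × 213.1² × 51.2 × 0.0483 = 42400 N ≈ 42.4 kN

D = 42400 N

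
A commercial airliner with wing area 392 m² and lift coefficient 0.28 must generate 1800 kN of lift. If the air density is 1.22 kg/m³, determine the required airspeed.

v = 164 m/s

L = ½ρv²S·CL ⇒ v = √(2L/(ρ·S·CL))
v = √(2 × 1.8×10^6 / (1.22 × 392 × 0.28)) = √26880 = 164 m/s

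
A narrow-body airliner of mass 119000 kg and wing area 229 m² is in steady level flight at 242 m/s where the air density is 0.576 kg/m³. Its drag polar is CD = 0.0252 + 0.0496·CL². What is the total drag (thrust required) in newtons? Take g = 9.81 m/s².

D = 1.15×10^5 N

In steady level flight, lift balances weight: W = mg = 119000 × 9.81 = 1.1674×10^6 N.
q = ½ρv² = ½ × 0.576 × 242² = 16870 Pa.
CL = 2W/(ρv²S) = 2×1.1674×10^6/(0.576×242²×229) = 0.3022.
CD = 0.0252 + 0.0496 × 0.3022² = 0.02973.
D = q·S·CD = 16870 × 229 × 0.02973 = 1.148×10^5 N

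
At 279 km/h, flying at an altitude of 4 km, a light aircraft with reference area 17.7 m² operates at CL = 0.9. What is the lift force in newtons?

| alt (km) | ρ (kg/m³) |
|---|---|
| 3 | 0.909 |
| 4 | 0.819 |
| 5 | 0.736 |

L = 39200 N

At 4 km, from the table: ρ = 0.819 kg/m³.
Convert speed: v = 279 km/h ÷ 3.6 = 77.5 m/s.
Dynamic pressure q = ½ρv² = ½ × 0.819 × 77.5² = 2460 Pa.
L = q·S·CL = 2460 × 17.7 × 0.9 = 39200 N ≈ 39.2 kN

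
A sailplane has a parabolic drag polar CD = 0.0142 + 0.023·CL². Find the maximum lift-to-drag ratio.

For CD = CD0 + K·CL², (L/D)max occurs at CL* = √(CD0/K) and equals 1/(2√(K·CD0)).
(L/D)max = 1/(2√(0.023 × 0.0142)) = 1/(2 × 0.01807) = 27.7

(L/D)max = 27.7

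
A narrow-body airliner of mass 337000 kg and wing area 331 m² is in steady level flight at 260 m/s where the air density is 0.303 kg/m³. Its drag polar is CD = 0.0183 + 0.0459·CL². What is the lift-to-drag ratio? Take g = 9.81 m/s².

In steady level flight, lift balances weight: W = mg = 337000 × 9.81 = 3.306×10^6 N.
q = ½ρv² = ½ × 0.303 × 260² = 10240 Pa.
CL = 2W/(ρv²S) = 2×3.306×10^6/(0.303×260²×331) = 0.9752.
CD = 0.0183 + 0.0459 × 0.9752² = 0.06196.
L/D = CL/CD = 0.9752 / 0.06196 = 15.7

L/D = 15.7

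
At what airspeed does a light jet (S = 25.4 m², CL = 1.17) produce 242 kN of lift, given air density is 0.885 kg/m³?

L = ½ρv²S·CL ⇒ v = √(2L/(ρ·S·CL))
v = √(2 × 2.42×10^5 / (0.885 × 25.4 × 1.17)) = √18400 = 136 m/s

v = 136 m/s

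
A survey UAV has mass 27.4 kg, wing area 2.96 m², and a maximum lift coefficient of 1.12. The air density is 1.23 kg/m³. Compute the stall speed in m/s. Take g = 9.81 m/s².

At stall, lift equals weight: L = W = m·g = 27.4 × 9.81 = 268.8 N.
V_stall = √(2W/(ρ·S·CL,max)) = √(2 × 268.8 / (1.23 × 2.96 × 1.12))
V_stall = √131.8 = 11.5 m/s

V_stall = 11.5 m/s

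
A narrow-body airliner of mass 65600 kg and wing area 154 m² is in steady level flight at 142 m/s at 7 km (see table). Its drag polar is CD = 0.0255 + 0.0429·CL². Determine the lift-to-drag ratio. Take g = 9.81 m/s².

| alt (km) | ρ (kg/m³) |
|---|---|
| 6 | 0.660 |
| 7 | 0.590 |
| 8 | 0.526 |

L/D = 15.1

At 7 km, from the table: ρ = 0.590 kg/m³.
Weight W = mg = 65600 × 9.81 = 6.4354×10^5 N; in level flight L = W.
Dynamic pressure q = 0.5 × 0.59 × 142² = 5948 Pa.
CL = W/(q·S) = 6.4354×10^5 / (5948 × 154) = 0.7025.
CD = 0.0255 + 0.0429 × 0.7025² = 0.04667.
L/D = CL/CD = 0.7025 / 0.04667 = 15.1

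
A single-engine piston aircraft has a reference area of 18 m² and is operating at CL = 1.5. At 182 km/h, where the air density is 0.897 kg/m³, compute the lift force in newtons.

Convert speed: v = 182 km/h ÷ 3.6 = 50.56 m/s.
L = ½ρv²S·CL = ½ × 0.897 × 50.56² × 18 × 1.5 = 31000 N ≈ 31 kN

L = 31000 N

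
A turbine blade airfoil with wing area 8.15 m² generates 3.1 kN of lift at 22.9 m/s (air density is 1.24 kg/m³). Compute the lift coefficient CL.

CL = 1.17

From L = ½ρv²S·CL, rearranging gives CL = 2L/(ρv²S).
CL = 2 × 3100 / (1.24 × 22.9² × 8.15) = 1.17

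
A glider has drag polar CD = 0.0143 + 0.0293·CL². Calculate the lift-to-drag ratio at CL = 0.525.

L/D = 23.5

CD = 0.0143 + 0.0293 × 0.525² = 0.02238
L/D = CL/CD = 0.525 / 0.02238 = 23.5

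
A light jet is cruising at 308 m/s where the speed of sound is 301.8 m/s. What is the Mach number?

M = v/a = 308 / 301.8 = 1.02

M = 1.02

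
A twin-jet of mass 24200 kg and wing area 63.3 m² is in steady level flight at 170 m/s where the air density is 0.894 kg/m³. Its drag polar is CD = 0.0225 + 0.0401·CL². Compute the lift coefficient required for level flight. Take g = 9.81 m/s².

Weight W = mg = 24200 × 9.81 = 2.374×10^5 N; in level flight L = W.
Dynamic pressure q = 0.5 × 0.894 × 170² = 12920 Pa.
Required CL = L/(qS) = 2.374×10^5/(12920·63.3) = 0.2903.

CL = 0.29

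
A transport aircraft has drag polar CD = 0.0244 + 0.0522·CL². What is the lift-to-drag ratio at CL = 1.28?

CD = 0.0244 + 0.0522 × 1.28² = 0.1099
L/D = CL/CD = 1.28 / 0.1099 = 11.6

L/D = 11.6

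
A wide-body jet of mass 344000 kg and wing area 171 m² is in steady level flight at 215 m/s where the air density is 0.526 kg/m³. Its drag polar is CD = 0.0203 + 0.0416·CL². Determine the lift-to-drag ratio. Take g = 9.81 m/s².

In steady level flight, lift balances weight: W = mg = 344000 × 9.81 = 3.3746×10^6 N.
q = ½ρv² = ½ × 0.526 × 215² = 12160 Pa.
CL = W/(q·S) = 3.3746×10^6 / (12160 × 171) = 1.623.
CD = 0.0203 + 0.0416 × 1.623² = 0.1299.
L/D = CL/CD = 1.623 / 0.1299 = 12.5

L/D = 12.5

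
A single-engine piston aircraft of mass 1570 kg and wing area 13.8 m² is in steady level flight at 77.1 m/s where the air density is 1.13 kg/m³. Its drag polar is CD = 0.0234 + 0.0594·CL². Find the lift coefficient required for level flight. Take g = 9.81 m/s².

In steady level flight, lift balances weight: W = mg = 1570 × 9.81 = 15402 N.
q = ½ρv² = ½ × 1.13 × 77.1² = 3359 Pa.
CL = 2W/(ρv²S) = 2×15402/(1.13×77.1²×13.8) = 0.3323.

CL = 0.332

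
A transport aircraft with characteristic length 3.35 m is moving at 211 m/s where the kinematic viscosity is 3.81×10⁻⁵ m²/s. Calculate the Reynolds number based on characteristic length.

Re = 1.86×10^7

Re = v·c/ν = 211 × 3.35 / (3.81×10⁻⁵) = 1.86×10^7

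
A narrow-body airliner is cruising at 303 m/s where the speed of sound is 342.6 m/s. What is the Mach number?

M = v/a = 303 / 342.6 = 0.884

M = 0.884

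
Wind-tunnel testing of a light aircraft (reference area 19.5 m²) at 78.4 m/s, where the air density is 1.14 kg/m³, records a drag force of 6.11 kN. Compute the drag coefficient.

From D = ½ρv²S·CD, rearranging gives CD = 2D/(ρv²S).
CD = 2 × 6110 / (1.14 × 78.4² × 19.5) = 0.0894

CD = 0.0894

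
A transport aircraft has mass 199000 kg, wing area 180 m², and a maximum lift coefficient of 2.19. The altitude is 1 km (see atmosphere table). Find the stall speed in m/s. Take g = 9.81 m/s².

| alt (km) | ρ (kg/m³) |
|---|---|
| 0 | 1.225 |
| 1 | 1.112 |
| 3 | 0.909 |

V_stall = 94.4 m/s

At 1 km, from the table: ρ = 1.112 kg/m³.
Weight W = mg = 199000 × 9.81 = 1.952×10^6 N.
From L = ½ρV²S·CL,max = W: V_stall = √(2W/(ρSCL,max)) = √(2·1.952×10^6/(1.112·180·2.19))
V_stall = √8907 = 94.4 m/s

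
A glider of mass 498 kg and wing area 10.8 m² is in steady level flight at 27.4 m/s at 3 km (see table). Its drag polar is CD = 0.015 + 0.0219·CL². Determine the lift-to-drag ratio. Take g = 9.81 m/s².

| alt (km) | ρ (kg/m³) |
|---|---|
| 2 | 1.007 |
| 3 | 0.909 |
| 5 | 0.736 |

At 3 km, from the table: ρ = 0.909 kg/m³.
Level flight ⇒ L = W = m·g = 498 × 9.81 = 4885.4 N.
q = ½ρv² = ½ × 0.909 × 27.4² = 341.2 Pa.
CL = W/(q·S) = 4885.4 / (341.2 × 10.8) = 1.326.
CD = 0.015 + 0.0219 × 1.326² = 0.05349.
L/D = CL/CD = 1.326 / 0.05349 = 24.8

L/D = 24.8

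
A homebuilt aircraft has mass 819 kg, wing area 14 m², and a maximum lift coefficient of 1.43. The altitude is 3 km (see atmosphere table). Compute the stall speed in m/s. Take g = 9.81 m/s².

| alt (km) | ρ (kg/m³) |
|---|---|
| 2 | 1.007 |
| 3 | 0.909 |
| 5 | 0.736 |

At 3 km, from the table: ρ = 0.909 kg/m³.
Stall occurs when L = W at CL,max. W = mg = 819 × 9.81 = 8034 N.
V_stall = √(2W/(ρ·S·CL,max)) = √(2 × 8034 / (0.909 × 14 × 1.43))
V_stall = √883 = 29.7 m/s

V_stall = 29.7 m/s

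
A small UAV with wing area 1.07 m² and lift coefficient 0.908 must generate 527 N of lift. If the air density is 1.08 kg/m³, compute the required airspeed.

v = 31.7 m/s

L = ½ρv²S·CL ⇒ v = √(2L/(ρ·S·CL))
v = √(2 × 527 / (1.08 × 1.07 × 0.908)) = √1004 = 31.7 m/s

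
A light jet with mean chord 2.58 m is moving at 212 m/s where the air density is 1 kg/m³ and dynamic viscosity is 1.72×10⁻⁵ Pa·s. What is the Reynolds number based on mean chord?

Re = 3.18×10^7

Re = ρ·v·c/μ = 1 × 212 × 2.58 / (1.72×10⁻⁵) = 3.18×10^7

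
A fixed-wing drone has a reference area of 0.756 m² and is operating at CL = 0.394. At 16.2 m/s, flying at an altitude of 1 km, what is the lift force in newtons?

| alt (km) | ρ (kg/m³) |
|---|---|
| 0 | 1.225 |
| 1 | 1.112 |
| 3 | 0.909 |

At 1 km, from the table: ρ = 1.112 kg/m³.
L = ½ρv²S·CL = ½ × 1.112 × 16.2² × 0.756 × 0.394 = 43.5 N

L = 43.5 N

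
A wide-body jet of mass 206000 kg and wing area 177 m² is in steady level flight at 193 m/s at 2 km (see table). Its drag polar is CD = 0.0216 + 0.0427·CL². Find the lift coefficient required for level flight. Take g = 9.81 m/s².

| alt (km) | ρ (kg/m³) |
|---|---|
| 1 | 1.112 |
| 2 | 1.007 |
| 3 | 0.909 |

At 2 km, from the table: ρ = 1.007 kg/m³.
In steady level flight, lift balances weight: W = mg = 206000 × 9.81 = 2.0209×10^6 N.
q = ½ρv² = ½ × 1.007 × 193² = 18750 Pa.
CL = 2W/(ρv²S) = 2×2.0209×10^6/(1.007×193²×177) = 0.6088.

CL = 0.609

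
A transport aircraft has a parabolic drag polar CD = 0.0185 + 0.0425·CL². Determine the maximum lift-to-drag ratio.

For CD = CD0 + K·CL², (L/D)max occurs at CL* = √(CD0/K) and equals 1/(2√(K·CD0)).
(L/D)max = 1/(2√(0.0425 × 0.0185)) = 1/(2 × 0.02804) = 17.8

(L/D)max = 17.8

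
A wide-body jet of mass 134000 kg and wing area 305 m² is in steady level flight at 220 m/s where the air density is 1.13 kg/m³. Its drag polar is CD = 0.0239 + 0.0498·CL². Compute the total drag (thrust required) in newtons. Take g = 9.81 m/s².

Weight W = mg = 134000 × 9.81 = 1.3145×10^6 N; in level flight L = W.
Dynamic pressure q = 0.5 × 1.13 × 220² = 27350 Pa.
CL = 2W/(ρv²S) = 2×1.3145×10^6/(1.13×220²×305) = 0.1576.
CD = 0.0239 + 0.0498 × 0.1576² = 0.02514.
D = q·S·CD = 27350 × 305 × 0.02514 = 2.097×10^5 N

D = 2.1×10^5 N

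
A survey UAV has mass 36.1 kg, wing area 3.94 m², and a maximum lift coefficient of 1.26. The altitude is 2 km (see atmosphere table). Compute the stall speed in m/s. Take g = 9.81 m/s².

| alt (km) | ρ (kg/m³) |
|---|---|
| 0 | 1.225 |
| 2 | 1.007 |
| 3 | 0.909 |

At 2 km, from the table: ρ = 1.007 kg/m³.
At stall, lift equals weight: L = W = m·g = 36.1 × 9.81 = 354.1 N.
V_stall = √(2W/(ρ·S·CL,max)) = √(2 × 354.1 / (1.007 × 3.94 × 1.26))
V_stall = √141.7 = 11.9 m/s

V_stall = 11.9 m/s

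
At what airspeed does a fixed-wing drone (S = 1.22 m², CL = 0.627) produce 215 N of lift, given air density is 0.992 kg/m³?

L = ½ρv²S·CL ⇒ v = √(2L/(ρ·S·CL))
v = √(2 × 215 / (0.992 × 1.22 × 0.627)) = √566.7 = 23.8 m/s

v = 23.8 m/s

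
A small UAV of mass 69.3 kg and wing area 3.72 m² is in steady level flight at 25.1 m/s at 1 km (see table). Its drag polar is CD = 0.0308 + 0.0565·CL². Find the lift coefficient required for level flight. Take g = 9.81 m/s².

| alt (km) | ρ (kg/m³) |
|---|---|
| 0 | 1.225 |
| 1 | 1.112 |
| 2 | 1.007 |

At 1 km, from the table: ρ = 1.112 kg/m³.
Level flight ⇒ L = W = m·g = 69.3 × 9.81 = 679.83 N.
q = ½ρv² = ½ × 1.112 × 25.1² = 350.3 Pa.
CL = 2W/(ρv²S) = 2×679.83/(1.112×25.1²×3.72) = 0.5217.

CL = 0.522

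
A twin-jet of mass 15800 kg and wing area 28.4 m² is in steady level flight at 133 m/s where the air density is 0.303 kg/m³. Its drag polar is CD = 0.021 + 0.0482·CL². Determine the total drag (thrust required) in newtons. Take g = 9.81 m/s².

Weight W = mg = 15800 × 9.81 = 1.55×10^5 N; in level flight L = W.
Dynamic pressure q = 0.5 × 0.303 × 133² = 2680 Pa.
CL = W/(q·S) = 1.55×10^5 / (2680 × 28.4) = 2.037.
CD = 0.021 + 0.0482 × 2.037² = 0.2209.
D = q·S·CD = 2680 × 28.4 × 0.2209 = 16810 N

D = 16800 N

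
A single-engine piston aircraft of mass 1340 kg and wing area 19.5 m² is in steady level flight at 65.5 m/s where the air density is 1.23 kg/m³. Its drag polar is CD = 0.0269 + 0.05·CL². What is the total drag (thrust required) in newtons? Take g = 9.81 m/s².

D = 1550 N

Weight W = mg = 1340 × 9.81 = 13145 N; in level flight L = W.
Dynamic pressure q = 0.5 × 1.23 × 65.5² = 2639 Pa.
CL = W/(q·S) = 13145 / (2639 × 19.5) = 0.2555.
CD = 0.0269 + 0.05 × 0.2555² = 0.03016.
D = q·S·CD = 2639 × 19.5 × 0.03016 = 1552 N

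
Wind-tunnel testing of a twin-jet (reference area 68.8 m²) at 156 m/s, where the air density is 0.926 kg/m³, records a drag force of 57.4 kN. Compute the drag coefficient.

CD = 0.074

From D = ½ρv²S·CD, rearranging gives CD = 2D/(ρv²S).
CD = 2 × 57400 / (0.926 × 156² × 68.8) = 0.074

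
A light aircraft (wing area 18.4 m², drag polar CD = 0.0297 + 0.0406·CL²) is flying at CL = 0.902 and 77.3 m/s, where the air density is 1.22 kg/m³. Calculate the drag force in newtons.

CD = 0.0297 + 0.0406 × 0.902² = 0.06273
D = ½ρv²S·CD = ½ × 1.22 × 77.3² × 18.4 × 0.06273 = 4210 N

D = 4210 N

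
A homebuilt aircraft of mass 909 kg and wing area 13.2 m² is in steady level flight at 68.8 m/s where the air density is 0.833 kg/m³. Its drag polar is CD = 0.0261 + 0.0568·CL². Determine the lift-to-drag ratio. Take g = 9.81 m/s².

L/D = 10.5

Level flight ⇒ L = W = m·g = 909 × 9.81 = 8917.3 N.
q = ½ρv² = ½ × 0.833 × 68.8² = 1971 Pa.
CL = W/(q·S) = 8917.3 / (1971 × 13.2) = 0.3427.
CD = 0.0261 + 0.0568 × 0.3427² = 0.03277.
L/D = CL/CD = 0.3427 / 0.03277 = 10.5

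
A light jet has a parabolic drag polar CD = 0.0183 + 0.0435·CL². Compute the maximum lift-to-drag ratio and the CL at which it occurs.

(L/D)max = 17.7, at CL = 0.649

For CD = CD0 + K·CL², (L/D)max occurs at CL* = √(CD0/K) and equals 1/(2√(K·CD0)).
(L/D)max = 1/(2√(0.0435 × 0.0183)) = 1/(2 × 0.02821) = 17.7
CL* = √(0.0183/0.0435) = 0.649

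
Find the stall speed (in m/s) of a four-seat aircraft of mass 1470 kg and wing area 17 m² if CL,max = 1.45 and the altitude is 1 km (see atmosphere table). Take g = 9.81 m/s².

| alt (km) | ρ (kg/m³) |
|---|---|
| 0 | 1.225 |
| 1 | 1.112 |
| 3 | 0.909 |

V_stall = 32.4 m/s

At 1 km, from the table: ρ = 1.112 kg/m³.
Weight W = mg = 1470 × 9.81 = 14420 N.
V_stall = √(2W/(ρ·S·CL,max)) = √(2 × 14420 / (1.112 × 17 × 1.45))
V_stall = √1052 = 32.4 m/s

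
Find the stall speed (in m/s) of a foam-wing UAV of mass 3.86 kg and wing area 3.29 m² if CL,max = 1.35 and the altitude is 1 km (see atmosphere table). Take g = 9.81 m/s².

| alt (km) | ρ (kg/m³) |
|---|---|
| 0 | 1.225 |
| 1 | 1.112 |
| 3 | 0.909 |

At 1 km, from the table: ρ = 1.112 kg/m³.
Stall occurs when L = W at CL,max. W = mg = 3.86 × 9.81 = 37.87 N.
V_stall = √(2W/(ρ·S·CL,max)) = √(2 × 37.87 / (1.112 × 3.29 × 1.35))
V_stall = √15.33 = 3.92 m/s

V_stall = 3.92 m/s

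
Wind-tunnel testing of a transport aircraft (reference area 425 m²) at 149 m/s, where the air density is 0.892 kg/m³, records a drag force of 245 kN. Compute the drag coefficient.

CD = 0.0582

From D = ½ρv²S·CD, rearranging gives CD = 2D/(ρv²S).
CD = 2 × 2.45×10^5 / (0.892 × 149² × 425) = 0.0582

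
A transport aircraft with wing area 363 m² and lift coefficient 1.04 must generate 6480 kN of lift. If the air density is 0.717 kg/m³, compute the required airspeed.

L = ½ρv²S·CL ⇒ v = √(2L/(ρ·S·CL))
v = √(2 × 6.48×10^6 / (0.717 × 363 × 1.04)) = √47880 = 219 m/s

v = 219 m/s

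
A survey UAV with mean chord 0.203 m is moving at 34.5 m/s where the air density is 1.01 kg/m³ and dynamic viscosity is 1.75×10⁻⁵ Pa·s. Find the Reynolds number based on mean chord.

Re = ρ·v·c/μ = 1.01 × 34.5 × 0.203 / (1.75×10⁻⁵) = 4.04×10^5

Re = 4.04×10^5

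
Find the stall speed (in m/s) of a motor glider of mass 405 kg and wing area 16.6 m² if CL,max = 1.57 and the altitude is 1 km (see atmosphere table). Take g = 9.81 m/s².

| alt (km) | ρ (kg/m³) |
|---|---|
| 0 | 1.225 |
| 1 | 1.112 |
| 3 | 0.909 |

V_stall = 16.6 m/s

At 1 km, from the table: ρ = 1.112 kg/m³.
At stall, lift equals weight: L = W = m·g = 405 × 9.81 = 3973 N.
V_stall = √(2W/(ρ·S·CL,max)) = √(2 × 3973 / (1.112 × 16.6 × 1.57))
V_stall = √274.2 = 16.6 m/s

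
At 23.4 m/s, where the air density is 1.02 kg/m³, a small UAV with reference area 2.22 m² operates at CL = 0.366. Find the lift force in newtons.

L = 227 N

Dynamic pressure q = ½ρv² = ½ × 1.02 × 23.4² = 279.3 Pa.
L = q·S·CL = 279.3 × 2.22 × 0.366 = 227 N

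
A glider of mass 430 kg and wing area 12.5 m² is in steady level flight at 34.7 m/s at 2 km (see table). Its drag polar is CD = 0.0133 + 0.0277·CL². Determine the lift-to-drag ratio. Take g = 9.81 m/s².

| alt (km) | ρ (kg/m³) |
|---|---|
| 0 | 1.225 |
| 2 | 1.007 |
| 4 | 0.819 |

L/D = 25.4

At 2 km, from the table: ρ = 1.007 kg/m³.
Level flight ⇒ L = W = m·g = 430 × 9.81 = 4218.3 N.
q = ½ρv² = ½ × 1.007 × 34.7² = 606.3 Pa.
Required CL = L/(qS) = 4218.3/(606.3·12.5) = 0.5566.
CD = 0.0133 + 0.0277 × 0.5566² = 0.02188.
L/D = CL/CD = 0.5566 / 0.02188 = 25.4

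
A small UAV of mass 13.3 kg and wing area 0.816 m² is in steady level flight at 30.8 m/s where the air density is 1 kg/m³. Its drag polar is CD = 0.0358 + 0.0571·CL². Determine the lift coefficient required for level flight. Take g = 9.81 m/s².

CL = 0.337

In steady level flight, lift balances weight: W = mg = 13.3 × 9.81 = 130.47 N.
q = ½ρv² = ½ × 1 × 30.8² = 474.3 Pa.
CL = W/(q·S) = 130.47 / (474.3 × 0.816) = 0.3371.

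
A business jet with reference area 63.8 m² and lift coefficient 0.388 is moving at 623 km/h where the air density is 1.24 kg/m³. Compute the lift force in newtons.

L = 4.6×10^5 N

Convert speed: v = 623 km/h ÷ 3.6 = 173.1 m/s.
Dynamic pressure q = ½ρv² = ½ × 1.24 × 173.1² = 18570 Pa.
L = q·S·CL = 18570 × 63.8 × 0.388 = 4.6×10^5 N ≈ 460 kN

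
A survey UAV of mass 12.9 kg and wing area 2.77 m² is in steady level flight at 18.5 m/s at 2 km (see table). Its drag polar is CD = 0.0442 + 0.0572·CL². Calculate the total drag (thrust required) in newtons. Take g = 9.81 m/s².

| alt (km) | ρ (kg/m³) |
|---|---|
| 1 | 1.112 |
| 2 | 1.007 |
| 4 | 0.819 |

D = 23 N

At 2 km, from the table: ρ = 1.007 kg/m³.
Weight W = mg = 12.9 × 9.81 = 126.55 N; in level flight L = W.
q = ½ρv² = ½ × 1.007 × 18.5² = 172.3 Pa.
Required CL = L/(qS) = 126.55/(172.3·2.77) = 0.2651.
CD = 0.0442 + 0.0572 × 0.2651² = 0.04822.
D = q·S·CD = 172.3 × 2.77 × 0.04822 = 23.02 N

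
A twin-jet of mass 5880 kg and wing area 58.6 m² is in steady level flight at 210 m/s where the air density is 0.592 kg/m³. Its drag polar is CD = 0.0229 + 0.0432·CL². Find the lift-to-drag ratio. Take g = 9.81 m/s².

Level flight ⇒ L = W = m·g = 5880 × 9.81 = 57683 N.
q = ½ρv² = ½ × 0.592 × 210² = 13050 Pa.
Required CL = L/(qS) = 57683/(13050·58.6) = 0.07541.
CD = 0.0229 + 0.0432 × 0.07541² = 0.02315.
L/D = CL/CD = 0.07541 / 0.02315 = 3.26

L/D = 3.26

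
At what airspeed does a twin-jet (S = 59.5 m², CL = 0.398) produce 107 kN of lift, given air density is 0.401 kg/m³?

v = 150 m/s

L = ½ρv²S·CL ⇒ v = √(2L/(ρ·S·CL))
v = √(2 × 1.07×10^5 / (0.401 × 59.5 × 0.398)) = √22540 = 150 m/s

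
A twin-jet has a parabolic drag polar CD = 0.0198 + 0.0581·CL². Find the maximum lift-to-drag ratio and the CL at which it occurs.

(L/D)max = 14.7, at CL = 0.584

For CD = CD0 + K·CL², (L/D)max occurs at CL* = √(CD0/K) and equals 1/(2√(K·CD0)).
(L/D)max = 1/(2√(0.0581 × 0.0198)) = 1/(2 × 0.03392) = 14.7
CL* = √(0.0198/0.0581) = 0.584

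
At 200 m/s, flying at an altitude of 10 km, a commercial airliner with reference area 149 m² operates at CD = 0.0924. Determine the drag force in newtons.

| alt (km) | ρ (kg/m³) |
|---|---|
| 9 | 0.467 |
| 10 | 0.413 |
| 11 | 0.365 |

At 10 km, from the table: ρ = 0.413 kg/m³.
Dynamic pressure q = ½ρv² = ½ × 0.413 × 200² = 8260 Pa.
D = q·S·CD = 8260 × 149 × 0.0924 = 1.14×10^5 N ≈ 114 kN

D = 1.14×10^5 N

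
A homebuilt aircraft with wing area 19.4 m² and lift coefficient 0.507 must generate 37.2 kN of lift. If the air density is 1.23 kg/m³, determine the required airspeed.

L = ½ρv²S·CL ⇒ v = √(2L/(ρ·S·CL))
v = √(2 × 37200 / (1.23 × 19.4 × 0.507)) = √6150 = 78.4 m/s

v = 78.4 m/s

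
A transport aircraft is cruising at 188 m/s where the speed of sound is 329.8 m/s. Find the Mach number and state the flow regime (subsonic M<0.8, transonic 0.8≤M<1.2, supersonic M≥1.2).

M = 0.57 (subsonic)

M = v/a = 188 / 329.8 = 0.57
M = 0.57 → subsonic.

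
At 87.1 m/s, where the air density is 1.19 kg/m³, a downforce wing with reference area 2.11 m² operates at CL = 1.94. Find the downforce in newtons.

L = 18500 N

Dynamic pressure q = ½ρv² = ½ × 1.19 × 87.1² = 4514 Pa.
L = q·S·CL = 4514 × 2.11 × 1.94 = 18500 N ≈ 18.5 kN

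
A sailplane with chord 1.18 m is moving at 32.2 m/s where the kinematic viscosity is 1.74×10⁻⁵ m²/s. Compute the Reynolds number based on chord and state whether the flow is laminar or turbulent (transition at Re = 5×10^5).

Re = v·c/ν = 32.2 × 1.18 / (1.74×10⁻⁵) = 2.18×10^6
Since 2.18×10^6 > 5×10^5, the flow is turbulent.

Re = 2.18×10^6 (turbulent)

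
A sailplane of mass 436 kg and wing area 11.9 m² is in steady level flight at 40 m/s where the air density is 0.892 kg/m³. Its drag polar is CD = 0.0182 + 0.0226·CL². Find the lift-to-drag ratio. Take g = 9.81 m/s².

In steady level flight, lift balances weight: W = mg = 436 × 9.81 = 4277.2 N.
q = ½ρv² = ½ × 0.892 × 40² = 713.6 Pa.
Required CL = L/(qS) = 4277.2/(713.6·11.9) = 0.5037.
CD = 0.0182 + 0.0226 × 0.5037² = 0.02393.
L/D = CL/CD = 0.5037 / 0.02393 = 21

L/D = 21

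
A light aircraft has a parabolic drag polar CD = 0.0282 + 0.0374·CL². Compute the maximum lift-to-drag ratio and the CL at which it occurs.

For CD = CD0 + K·CL², (L/D)max occurs at CL* = √(CD0/K) and equals 1/(2√(K·CD0)).
(L/D)max = 1/(2√(0.0374 × 0.0282)) = 1/(2 × 0.03248) = 15.4
CL* = √(0.0282/0.0374) = 0.868

(L/D)max = 15.4, at CL = 0.868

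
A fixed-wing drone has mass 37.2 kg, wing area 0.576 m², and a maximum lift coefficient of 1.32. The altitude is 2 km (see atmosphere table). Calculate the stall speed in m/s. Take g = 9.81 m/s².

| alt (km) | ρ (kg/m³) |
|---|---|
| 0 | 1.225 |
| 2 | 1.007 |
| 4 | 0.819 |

V_stall = 30.9 m/s

At 2 km, from the table: ρ = 1.007 kg/m³.
At stall, lift equals weight: L = W = m·g = 37.2 × 9.81 = 364.9 N.
V_stall = √(2W/(ρ·S·CL,max)) = √(2 × 364.9 / (1.007 × 0.576 × 1.32))
V_stall = √953.3 = 30.9 m/s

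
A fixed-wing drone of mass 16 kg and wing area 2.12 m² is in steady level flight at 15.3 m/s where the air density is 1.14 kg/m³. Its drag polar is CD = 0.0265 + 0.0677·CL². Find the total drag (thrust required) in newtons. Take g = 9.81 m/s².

D = 13.4 N

Level flight ⇒ L = W = m·g = 16 × 9.81 = 156.96 N.
Dynamic pressure q = 0.5 × 1.14 × 15.3² = 133.4 Pa.
CL = 2W/(ρv²S) = 2×156.96/(1.14×15.3²×2.12) = 0.5549.
CD = 0.0265 + 0.0677 × 0.5549² = 0.04734.
D = q·S·CD = 133.4 × 2.12 × 0.04734 = 13.39 N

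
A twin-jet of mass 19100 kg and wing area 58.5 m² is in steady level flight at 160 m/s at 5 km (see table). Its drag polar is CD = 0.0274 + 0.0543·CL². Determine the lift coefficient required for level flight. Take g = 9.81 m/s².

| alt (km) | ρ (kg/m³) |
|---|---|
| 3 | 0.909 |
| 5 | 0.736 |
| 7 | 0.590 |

CL = 0.34

At 5 km, from the table: ρ = 0.736 kg/m³.
In steady level flight, lift balances weight: W = mg = 19100 × 9.81 = 1.8737×10^5 N.
q = ½ρv² = ½ × 0.736 × 160² = 9421 Pa.
CL = 2W/(ρv²S) = 2×1.8737×10^5/(0.736×160²×58.5) = 0.34.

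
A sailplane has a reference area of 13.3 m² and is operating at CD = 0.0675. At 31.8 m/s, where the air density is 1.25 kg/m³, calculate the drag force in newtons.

Dynamic pressure q = ½ρv² = ½ × 1.25 × 31.8² = 632 Pa.
D = q·S·CD = 632 × 13.3 × 0.0675 = 567 N

D = 567 N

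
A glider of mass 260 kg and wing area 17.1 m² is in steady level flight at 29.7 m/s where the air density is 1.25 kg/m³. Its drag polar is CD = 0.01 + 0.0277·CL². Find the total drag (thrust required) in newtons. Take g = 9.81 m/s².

D = 113 N

In steady level flight, lift balances weight: W = mg = 260 × 9.81 = 2550.6 N.
q = ½ρv² = ½ × 1.25 × 29.7² = 551.3 Pa.
CL = 2W/(ρv²S) = 2×2550.6/(1.25×29.7²×17.1) = 0.2706.
CD = 0.01 + 0.0277 × 0.2706² = 0.01203.
D = q·S·CD = 551.3 × 17.1 × 0.01203 = 113.4 N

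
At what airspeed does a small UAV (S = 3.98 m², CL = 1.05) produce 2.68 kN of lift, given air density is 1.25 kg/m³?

v = 32 m/s

L = ½ρv²S·CL ⇒ v = √(2L/(ρ·S·CL))
v = √(2 × 2680 / (1.25 × 3.98 × 1.05)) = √1026 = 32 m/s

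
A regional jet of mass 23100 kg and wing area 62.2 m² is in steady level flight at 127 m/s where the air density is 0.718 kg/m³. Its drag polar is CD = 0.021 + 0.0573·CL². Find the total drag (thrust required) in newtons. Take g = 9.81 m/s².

D = 15700 N

Weight W = mg = 23100 × 9.81 = 2.2661×10^5 N; in level flight L = W.
q = ½ρv² = ½ × 0.718 × 127² = 5790 Pa.
CL = W/(q·S) = 2.2661×10^5 / (5790 × 62.2) = 0.6292.
CD = 0.021 + 0.0573 × 0.6292² = 0.04368.
D = q·S·CD = 5790 × 62.2 × 0.04368 = 15730 N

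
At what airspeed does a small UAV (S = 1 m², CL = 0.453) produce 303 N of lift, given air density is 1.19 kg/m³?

L = ½ρv²S·CL ⇒ v = √(2L/(ρ·S·CL))
v = √(2 × 303 / (1.19 × 1 × 0.453)) = √1124 = 33.5 m/s

v = 33.5 m/s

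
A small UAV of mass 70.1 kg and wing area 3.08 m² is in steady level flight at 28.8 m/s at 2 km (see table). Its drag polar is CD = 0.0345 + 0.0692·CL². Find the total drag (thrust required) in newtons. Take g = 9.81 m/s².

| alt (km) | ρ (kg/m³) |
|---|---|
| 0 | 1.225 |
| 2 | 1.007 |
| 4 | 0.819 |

At 2 km, from the table: ρ = 1.007 kg/m³.
In steady level flight, lift balances weight: W = mg = 70.1 × 9.81 = 687.68 N.
Dynamic pressure q = 0.5 × 1.007 × 28.8² = 417.6 Pa.
CL = 2W/(ρv²S) = 2×687.68/(1.007×28.8²×3.08) = 0.5346.
CD = 0.0345 + 0.0692 × 0.5346² = 0.05428.
D = q·S·CD = 417.6 × 3.08 × 0.05428 = 69.82 N

D = 69.8 N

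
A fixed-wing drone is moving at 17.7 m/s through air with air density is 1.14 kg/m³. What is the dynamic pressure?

q = ½ρv² = ½ × 1.14 × 17.7² = 179 Pa

q = 179 Pa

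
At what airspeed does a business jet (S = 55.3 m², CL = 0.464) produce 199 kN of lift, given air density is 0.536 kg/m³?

L = ½ρv²S·CL ⇒ v = √(2L/(ρ·S·CL))
v = √(2 × 1.99×10^5 / (0.536 × 55.3 × 0.464)) = √28940 = 170 m/s

v = 170 m/s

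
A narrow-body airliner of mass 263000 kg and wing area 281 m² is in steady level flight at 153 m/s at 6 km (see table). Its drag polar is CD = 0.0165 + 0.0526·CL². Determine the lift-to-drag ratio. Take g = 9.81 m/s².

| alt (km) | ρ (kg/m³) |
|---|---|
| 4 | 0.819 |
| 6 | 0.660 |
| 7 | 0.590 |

At 6 km, from the table: ρ = 0.660 kg/m³.
Weight W = mg = 263000 × 9.81 = 2.58×10^6 N; in level flight L = W.
q = ½ρv² = ½ × 0.66 × 153² = 7725 Pa.
Required CL = L/(qS) = 2.58×10^6/(7725·281) = 1.189.
CD = 0.0165 + 0.0526 × 1.189² = 0.09081.
L/D = CL/CD = 1.189 / 0.09081 = 13.1

L/D = 13.1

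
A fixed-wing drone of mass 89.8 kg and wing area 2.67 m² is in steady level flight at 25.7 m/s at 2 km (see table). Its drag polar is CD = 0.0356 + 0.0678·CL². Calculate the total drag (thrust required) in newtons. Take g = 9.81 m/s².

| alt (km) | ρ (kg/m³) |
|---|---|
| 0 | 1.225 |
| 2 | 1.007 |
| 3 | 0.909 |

At 2 km, from the table: ρ = 1.007 kg/m³.
Weight W = mg = 89.8 × 9.81 = 880.94 N; in level flight L = W.
q = ½ρv² = ½ × 1.007 × 25.7² = 332.6 Pa.
Required CL = L/(qS) = 880.94/(332.6·2.67) = 0.9921.
CD = 0.0356 + 0.0678 × 0.9921² = 0.1023.
D = q·S·CD = 332.6 × 2.67 × 0.1023 = 90.87 N

D = 90.9 N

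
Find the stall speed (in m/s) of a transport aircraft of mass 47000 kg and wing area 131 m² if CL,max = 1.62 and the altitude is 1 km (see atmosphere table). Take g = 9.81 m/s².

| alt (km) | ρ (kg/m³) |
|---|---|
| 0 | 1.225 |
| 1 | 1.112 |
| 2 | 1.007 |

V_stall = 62.5 m/s

At 1 km, from the table: ρ = 1.112 kg/m³.
Stall occurs when L = W at CL,max. W = mg = 47000 × 9.81 = 4.611×10^5 N.
V_stall = √(2W/(ρ·S·CL,max)) = √(2 × 4.611×10^5 / (1.112 × 131 × 1.62))
V_stall = √3908 = 62.5 m/s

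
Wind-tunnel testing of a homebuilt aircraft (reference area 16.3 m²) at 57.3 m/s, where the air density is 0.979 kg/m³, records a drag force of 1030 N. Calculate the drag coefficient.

From D = ½ρv²S·CD, rearranging gives CD = 2D/(ρv²S).
CD = 2 × 1030 / (0.979 × 57.3² × 16.3) = 0.0393

CD = 0.0393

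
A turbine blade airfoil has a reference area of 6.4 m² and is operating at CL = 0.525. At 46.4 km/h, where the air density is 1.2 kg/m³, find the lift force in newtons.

Convert speed: v = 46.4 km/h ÷ 3.6 = 12.89 m/s.
L = ½ρv²S·CL = ½ × 1.2 × 12.89² × 6.4 × 0.525 = 335 N

L = 335 N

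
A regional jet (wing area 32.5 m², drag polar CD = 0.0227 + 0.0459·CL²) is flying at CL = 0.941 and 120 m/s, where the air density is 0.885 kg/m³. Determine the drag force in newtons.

CD = 0.0227 + 0.0459 × 0.941² = 0.06334
D = ½ρv²S·CD = ½ × 0.885 × 120² × 32.5 × 0.06334 = 13100 N

D = 13100 N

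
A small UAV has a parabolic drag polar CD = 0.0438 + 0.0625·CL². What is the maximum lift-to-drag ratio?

For CD = CD0 + K·CL², (L/D)max occurs at CL* = √(CD0/K) and equals 1/(2√(K·CD0)).
(L/D)max = 1/(2√(0.0625 × 0.0438)) = 1/(2 × 0.05232) = 9.56

(L/D)max = 9.56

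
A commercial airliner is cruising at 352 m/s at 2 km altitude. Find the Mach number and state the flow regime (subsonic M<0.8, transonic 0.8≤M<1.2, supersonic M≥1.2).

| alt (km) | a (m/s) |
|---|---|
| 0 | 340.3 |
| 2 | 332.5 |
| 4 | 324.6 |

M = 1.06 (transonic)

At 2 km, from the table: a = 332.5 m/s.
M = v/a = 352 / 332.5 = 1.06
M = 1.06 → transonic.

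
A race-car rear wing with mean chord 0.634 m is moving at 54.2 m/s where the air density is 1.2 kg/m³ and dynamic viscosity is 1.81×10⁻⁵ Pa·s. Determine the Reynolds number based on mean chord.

Re = 2.28×10^6

Re = ρ·v·c/μ = 1.2 × 54.2 × 0.634 / (1.81×10⁻⁵) = 2.28×10^6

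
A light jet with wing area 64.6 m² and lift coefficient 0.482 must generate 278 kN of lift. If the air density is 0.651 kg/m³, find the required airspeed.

L = ½ρv²S·CL ⇒ v = √(2L/(ρ·S·CL))
v = √(2 × 2.78×10^5 / (0.651 × 64.6 × 0.482)) = √27430 = 166 m/s

v = 166 m/s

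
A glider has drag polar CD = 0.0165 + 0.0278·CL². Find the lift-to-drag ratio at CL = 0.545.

L/D = 22

CD = 0.0165 + 0.0278 × 0.545² = 0.02476
L/D = CL/CD = 0.545 / 0.02476 = 22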